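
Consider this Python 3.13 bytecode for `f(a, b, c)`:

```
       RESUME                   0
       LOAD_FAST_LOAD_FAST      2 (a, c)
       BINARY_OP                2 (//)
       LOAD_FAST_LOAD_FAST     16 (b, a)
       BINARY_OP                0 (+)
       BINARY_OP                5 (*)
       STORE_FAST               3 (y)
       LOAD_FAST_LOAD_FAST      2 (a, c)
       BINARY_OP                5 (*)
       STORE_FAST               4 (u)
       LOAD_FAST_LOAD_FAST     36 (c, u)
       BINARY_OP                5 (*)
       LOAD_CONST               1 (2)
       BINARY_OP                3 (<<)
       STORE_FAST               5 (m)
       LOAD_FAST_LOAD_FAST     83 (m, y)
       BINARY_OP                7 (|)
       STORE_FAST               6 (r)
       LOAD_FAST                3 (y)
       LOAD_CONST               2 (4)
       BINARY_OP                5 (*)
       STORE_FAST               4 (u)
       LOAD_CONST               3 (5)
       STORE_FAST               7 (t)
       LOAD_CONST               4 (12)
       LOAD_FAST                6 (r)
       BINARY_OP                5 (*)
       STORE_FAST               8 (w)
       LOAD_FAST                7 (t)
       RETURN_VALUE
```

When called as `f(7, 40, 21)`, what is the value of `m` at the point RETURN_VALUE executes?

LOAD_FAST_LOAD_FAST a,c → push 7,21. Stack: [7, 21]
BINARY_OP // → 7 // 21 = 0. Stack: [0]
LOAD_FAST_LOAD_FAST b,a → push 40,7. Stack: [0, 40, 7]
BINARY_OP + → 40 + 7 = 47. Stack: [0, 47]
BINARY_OP * → 0 * 47 = 0. Stack: [0]
STORE_FAST y → y=0. Stack: []
LOAD_FAST_LOAD_FAST a,c → push 7,21. Stack: [7, 21]
BINARY_OP * → 7 * 21 = 147. Stack: [147]
STORE_FAST u → u=147. Stack: []
LOAD_FAST_LOAD_FAST c,u → push 21,147. Stack: [21, 147]
BINARY_OP * → 21 * 147 = 3087. Stack: [3087]
LOAD_CONST → push 2. Stack: [3087, 2]
BINARY_OP << → 3087 << 2 = 12348. Stack: [12348]
STORE_FAST m → m=12348. Stack: []
LOAD_FAST_LOAD_FAST m,y → push 12348,0. Stack: [12348, 0]
BINARY_OP | → 12348 | 0 = 12348. Stack: [12348]
STORE_FAST r → r=12348. Stack: []
LOAD_FAST y → push 0. Stack: [0]
LOAD_CONST → push 4. Stack: [0, 4]
BINARY_OP * → 0 * 4 = 0. Stack: [0]
STORE_FAST u → u=0. Stack: []
LOAD_CONST → push 5. Stack: [5]
STORE_FAST t → t=5. Stack: []
LOAD_CONST → push 12. Stack: [12]
LOAD_FAST r → push 12348. Stack: [12, 12348]
BINARY_OP * → 12 * 12348 = 148176. Stack: [148176]
STORE_FAST w → w=148176. Stack: []
LOAD_FAST t → push 5. Stack: [5]
RETURN_VALUE → return 5.

12348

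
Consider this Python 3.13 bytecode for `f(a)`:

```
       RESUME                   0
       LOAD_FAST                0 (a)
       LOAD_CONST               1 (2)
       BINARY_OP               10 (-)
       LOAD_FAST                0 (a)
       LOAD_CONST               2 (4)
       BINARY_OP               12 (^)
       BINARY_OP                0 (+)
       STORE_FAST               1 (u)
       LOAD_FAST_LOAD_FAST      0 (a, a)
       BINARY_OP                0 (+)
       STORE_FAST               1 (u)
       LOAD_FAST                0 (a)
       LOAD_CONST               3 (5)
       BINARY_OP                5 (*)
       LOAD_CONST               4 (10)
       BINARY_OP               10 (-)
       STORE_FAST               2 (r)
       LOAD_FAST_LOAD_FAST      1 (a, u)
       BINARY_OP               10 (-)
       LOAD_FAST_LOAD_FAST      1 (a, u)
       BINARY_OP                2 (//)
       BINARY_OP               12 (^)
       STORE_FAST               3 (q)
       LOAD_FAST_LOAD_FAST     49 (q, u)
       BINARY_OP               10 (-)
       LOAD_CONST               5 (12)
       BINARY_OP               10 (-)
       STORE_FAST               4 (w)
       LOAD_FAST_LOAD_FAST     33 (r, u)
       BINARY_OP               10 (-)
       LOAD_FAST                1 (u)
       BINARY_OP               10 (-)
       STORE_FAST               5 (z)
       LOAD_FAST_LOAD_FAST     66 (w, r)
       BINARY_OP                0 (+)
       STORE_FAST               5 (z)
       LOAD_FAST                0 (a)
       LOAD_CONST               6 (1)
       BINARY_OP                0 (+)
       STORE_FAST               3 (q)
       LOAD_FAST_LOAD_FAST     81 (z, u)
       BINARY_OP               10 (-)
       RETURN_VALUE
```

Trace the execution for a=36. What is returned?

LOAD_FAST a → push 36. Stack: [36]
LOAD_CONST → push 2. Stack: [36, 2]
BINARY_OP - → 36 - 2 = 34. Stack: [34]
LOAD_FAST a → push 36. Stack: [34, 36]
LOAD_CONST → push 4. Stack: [34, 36, 4]
BINARY_OP ^ → 36 ^ 4 = 32. Stack: [34, 32]
BINARY_OP + → 34 + 32 = 66. Stack: [66]
STORE_FAST u → u=66. Stack: []
LOAD_FAST_LOAD_FAST a,a → push 36,36. Stack: [36, 36]
BINARY_OP + → 36 + 36 = 72. Stack: [72]
STORE_FAST u → u=72. Stack: []
LOAD_FAST a → push 36. Stack: [36]
LOAD_CONST → push 5. Stack: [36, 5]
BINARY_OP * → 36 * 5 = 180. Stack: [180]
LOAD_CONST → push 10. Stack: [180, 10]
BINARY_OP - → 180 - 10 = 170. Stack: [170]
STORE_FAST r → r=170. Stack: []
LOAD_FAST_LOAD_FAST a,u → push 36,72. Stack: [36, 72]
BINARY_OP - → 36 - 72 = -36. Stack: [-36]
LOAD_FAST_LOAD_FAST a,u → push 36,72. Stack: [-36, 36, 72]
BINARY_OP // → 36 // 72 = 0. Stack: [-36, 0]
BINARY_OP ^ → -36 ^ 0 = -36. Stack: [-36]
STORE_FAST q → q=-36. Stack: []
LOAD_FAST_LOAD_FAST q,u → push -36,72. Stack: [-36, 72]
BINARY_OP - → -36 - 72 = -108. Stack: [-108]
LOAD_CONST → push 12. Stack: [-108, 12]
BINARY_OP - → -108 - 12 = -120. Stack: [-120]
STORE_FAST w → w=-120. Stack: []
LOAD_FAST_LOAD_FAST r,u → push 170,72. Stack: [170, 72]
BINARY_OP - → 170 - 72 = 98. Stack: [98]
LOAD_FAST u → push 72. Stack: [98, 72]
BINARY_OP - → 98 - 72 = 26. Stack: [26]
STORE_FAST z → z=26. Stack: []
LOAD_FAST_LOAD_FAST w,r → push -120,170. Stack: [-120, 170]
BINARY_OP + → -120 + 170 = 50. Stack: [50]
STORE_FAST z → z=50. Stack: []
LOAD_FAST a → push 36. Stack: [36]
LOAD_CONST → push 1. Stack: [36, 1]
BINARY_OP + → 36 + 1 = 37. Stack: [37]
STORE_FAST q → q=37. Stack: []
LOAD_FAST_LOAD_FAST z,u → push 50,72. Stack: [50, 72]
BINARY_OP - → 50 - 72 = -22. Stack: [-22]
RETURN_VALUE → return -22.

-22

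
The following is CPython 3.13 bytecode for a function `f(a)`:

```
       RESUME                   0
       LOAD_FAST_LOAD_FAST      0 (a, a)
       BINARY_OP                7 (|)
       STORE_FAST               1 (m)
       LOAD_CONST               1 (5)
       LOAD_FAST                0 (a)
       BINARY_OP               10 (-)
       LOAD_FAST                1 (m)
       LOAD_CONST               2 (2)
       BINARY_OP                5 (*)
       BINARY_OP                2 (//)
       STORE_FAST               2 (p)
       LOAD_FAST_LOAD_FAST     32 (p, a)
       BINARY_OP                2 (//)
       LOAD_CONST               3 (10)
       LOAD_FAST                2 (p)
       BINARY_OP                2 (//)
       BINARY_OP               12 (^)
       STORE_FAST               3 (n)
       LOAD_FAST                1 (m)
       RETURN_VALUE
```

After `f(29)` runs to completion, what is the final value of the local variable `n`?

LOAD_FAST_LOAD_FAST a,a → push 29,29. Stack: [29, 29]
BINARY_OP | → 29 | 29 = 29. Stack: [29]
STORE_FAST m → m=29. Stack: []
LOAD_CONST → push 5. Stack: [5]
LOAD_FAST a → push 29. Stack: [5, 29]
BINARY_OP - → 5 - 29 = -24. Stack: [-24]
LOAD_FAST m → push 29. Stack: [-24, 29]
LOAD_CONST → push 2. Stack: [-24, 29, 2]
BINARY_OP * → 29 * 2 = 58. Stack: [-24, 58]
BINARY_OP // → -24 // 58 = -1. Stack: [-1]
STORE_FAST p → p=-1. Stack: []
LOAD_FAST_LOAD_FAST p,a → push -1,29. Stack: [-1, 29]
BINARY_OP // → -1 // 29 = -1. Stack: [-1]
LOAD_CONST → push 10. Stack: [-1, 10]
LOAD_FAST p → push -1. Stack: [-1, 10, -1]
BINARY_OP // → 10 // -1 = -10. Stack: [-1, -10]
BINARY_OP ^ → -1 ^ -10 = 9. Stack: [9]
STORE_FAST n → n=9. Stack: []
LOAD_FAST m → push 29. Stack: [29]
RETURN_VALUE → return 29.

9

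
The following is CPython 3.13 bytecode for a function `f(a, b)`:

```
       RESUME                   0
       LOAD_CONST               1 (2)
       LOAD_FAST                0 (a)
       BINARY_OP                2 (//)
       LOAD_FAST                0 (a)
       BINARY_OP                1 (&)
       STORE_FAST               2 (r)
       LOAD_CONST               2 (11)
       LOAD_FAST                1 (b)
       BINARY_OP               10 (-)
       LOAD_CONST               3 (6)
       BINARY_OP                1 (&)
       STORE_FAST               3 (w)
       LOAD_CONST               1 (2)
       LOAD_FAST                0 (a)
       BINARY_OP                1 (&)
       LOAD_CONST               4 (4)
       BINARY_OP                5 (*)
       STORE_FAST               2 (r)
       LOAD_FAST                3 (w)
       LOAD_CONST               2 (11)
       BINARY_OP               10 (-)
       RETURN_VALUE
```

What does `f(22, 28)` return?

LOAD_CONST → push 2. Stack: [2]
LOAD_FAST a → push 22. Stack: [2, 22]
BINARY_OP // → 2 // 22 = 0. Stack: [0]
LOAD_FAST a → push 22. Stack: [0, 22]
BINARY_OP & → 0 & 22 = 0. Stack: [0]
STORE_FAST r → r=0. Stack: []
LOAD_CONST → push 11. Stack: [11]
LOAD_FAST b → push 28. Stack: [11, 28]
BINARY_OP - → 11 - 28 = -17. Stack: [-17]
LOAD_CONST → push 6. Stack: [-17, 6]
BINARY_OP & → -17 & 6 = 6. Stack: [6]
STORE_FAST w → w=6. Stack: []
LOAD_CONST → push 2. Stack: [2]
LOAD_FAST a → push 22. Stack: [2, 22]
BINARY_OP & → 2 & 22 = 2. Stack: [2]
LOAD_CONST → push 4. Stack: [2, 4]
BINARY_OP * → 2 * 4 = 8. Stack: [8]
STORE_FAST r → r=8. Stack: []
LOAD_FAST w → push 6. Stack: [6]
LOAD_CONST → push 11. Stack: [6, 11]
BINARY_OP - → 6 - 11 = -5. Stack: [-5]
RETURN_VALUE → return -5.

-5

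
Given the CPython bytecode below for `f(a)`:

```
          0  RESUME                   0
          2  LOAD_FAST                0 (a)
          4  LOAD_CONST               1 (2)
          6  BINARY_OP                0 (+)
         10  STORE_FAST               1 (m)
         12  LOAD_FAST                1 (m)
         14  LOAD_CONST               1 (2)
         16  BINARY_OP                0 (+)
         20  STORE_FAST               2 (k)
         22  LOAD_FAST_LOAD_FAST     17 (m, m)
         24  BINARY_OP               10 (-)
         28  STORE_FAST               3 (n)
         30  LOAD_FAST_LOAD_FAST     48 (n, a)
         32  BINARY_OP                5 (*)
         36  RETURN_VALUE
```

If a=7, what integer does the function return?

LOAD_FAST a → push 7. Stack: [7]
LOAD_CONST → push 2. Stack: [7, 2]
BINARY_OP + → 7 + 2 = 9. Stack: [9]
STORE_FAST m → m=9. Stack: []
LOAD_FAST m → push 9. Stack: [9]
LOAD_CONST → push 2. Stack: [9, 2]
BINARY_OP + → 9 + 2 = 11. Stack: [11]
STORE_FAST k → k=11. Stack: []
LOAD_FAST_LOAD_FAST m,m → push 9,9. Stack: [9, 9]
BINARY_OP - → 9 - 9 = 0. Stack: [0]
STORE_FAST n → n=0. Stack: []
LOAD_FAST_LOAD_FAST n,a → push 0,7. Stack: [0, 7]
BINARY_OP * → 0 * 7 = 0. Stack: [0]
RETURN_VALUE → return 0.

0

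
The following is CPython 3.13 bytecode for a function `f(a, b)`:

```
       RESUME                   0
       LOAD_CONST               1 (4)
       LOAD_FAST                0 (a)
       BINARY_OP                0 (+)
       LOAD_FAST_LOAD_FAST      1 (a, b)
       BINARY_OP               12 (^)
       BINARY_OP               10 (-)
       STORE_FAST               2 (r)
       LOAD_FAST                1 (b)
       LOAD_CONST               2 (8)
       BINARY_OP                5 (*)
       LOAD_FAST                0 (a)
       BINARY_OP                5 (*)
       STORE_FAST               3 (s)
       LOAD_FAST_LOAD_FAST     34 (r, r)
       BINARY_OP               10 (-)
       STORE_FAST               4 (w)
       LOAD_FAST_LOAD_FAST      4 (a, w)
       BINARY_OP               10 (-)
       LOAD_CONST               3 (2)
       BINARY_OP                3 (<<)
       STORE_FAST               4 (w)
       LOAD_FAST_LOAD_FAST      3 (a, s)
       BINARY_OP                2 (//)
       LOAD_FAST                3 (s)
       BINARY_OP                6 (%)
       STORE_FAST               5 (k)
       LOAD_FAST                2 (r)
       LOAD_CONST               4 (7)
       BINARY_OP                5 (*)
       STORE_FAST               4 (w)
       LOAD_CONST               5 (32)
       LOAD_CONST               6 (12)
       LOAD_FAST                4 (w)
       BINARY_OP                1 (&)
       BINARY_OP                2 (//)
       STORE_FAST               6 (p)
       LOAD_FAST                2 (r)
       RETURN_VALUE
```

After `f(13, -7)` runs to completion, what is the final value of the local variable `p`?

4

LOAD_CONST → push 4. Stack: [4]
LOAD_FAST a → push 13. Stack: [4, 13]
BINARY_OP + → 4 + 13 = 17. Stack: [17]
LOAD_FAST_LOAD_FAST a,b → push 13,-7. Stack: [17, 13, -7]
BINARY_OP ^ → 13 ^ -7 = -12. Stack: [17, -12]
BINARY_OP - → 17 - -12 = 29. Stack: [29]
STORE_FAST r → r=29. Stack: []
LOAD_FAST b → push -7. Stack: [-7]
LOAD_CONST → push 8. Stack: [-7, 8]
BINARY_OP * → -7 * 8 = -56. Stack: [-56]
LOAD_FAST a → push 13. Stack: [-56, 13]
BINARY_OP * → -56 * 13 = -728. Stack: [-728]
STORE_FAST s → s=-728. Stack: []
LOAD_FAST_LOAD_FAST r,r → push 29,29. Stack: [29, 29]
BINARY_OP - → 29 - 29 = 0. Stack: [0]
STORE_FAST w → w=0. Stack: []
LOAD_FAST_LOAD_FAST a,w → push 13,0. Stack: [13, 0]
BINARY_OP - → 13 - 0 = 13. Stack: [13]
LOAD_CONST → push 2. Stack: [13, 2]
BINARY_OP << → 13 << 2 = 52. Stack: [52]
STORE_FAST w → w=52. Stack: []
LOAD_FAST_LOAD_FAST a,s → push 13,-728. Stack: [13, -728]
BINARY_OP // → 13 // -728 = -1. Stack: [-1]
LOAD_FAST s → push -728. Stack: [-1, -728]
BINARY_OP % → -1 % -728 = -1. Stack: [-1]
STORE_FAST k → k=-1. Stack: []
LOAD_FAST r → push 29. Stack: [29]
LOAD_CONST → push 7. Stack: [29, 7]
BINARY_OP * → 29 * 7 = 203. Stack: [203]
STORE_FAST w → w=203. Stack: []
LOAD_CONST → push 32. Stack: [32]
LOAD_CONST → push 12. Stack: [32, 12]
LOAD_FAST w → push 203. Stack: [32, 12, 203]
BINARY_OP & → 12 & 203 = 8. Stack: [32, 8]
BINARY_OP // → 32 // 8 = 4. Stack: [4]
STORE_FAST p → p=4. Stack: []
LOAD_FAST r → push 29. Stack: [29]
RETURN_VALUE → return 29.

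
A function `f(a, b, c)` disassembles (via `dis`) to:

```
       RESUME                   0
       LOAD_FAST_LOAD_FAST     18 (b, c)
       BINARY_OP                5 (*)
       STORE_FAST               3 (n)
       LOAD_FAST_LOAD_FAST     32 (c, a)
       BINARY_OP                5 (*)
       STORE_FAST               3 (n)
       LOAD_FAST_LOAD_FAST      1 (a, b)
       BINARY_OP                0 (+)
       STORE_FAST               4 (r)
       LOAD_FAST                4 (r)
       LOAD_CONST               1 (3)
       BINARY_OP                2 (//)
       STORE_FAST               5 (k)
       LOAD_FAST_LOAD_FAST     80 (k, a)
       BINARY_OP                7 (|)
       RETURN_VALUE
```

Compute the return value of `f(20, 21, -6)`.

29

LOAD_FAST_LOAD_FAST b,c → push 21,-6. Stack: [21, -6]
BINARY_OP * → 21 * -6 = -126. Stack: [-126]
STORE_FAST n → n=-126. Stack: []
LOAD_FAST_LOAD_FAST c,a → push -6,20. Stack: [-6, 20]
BINARY_OP * → -6 * 20 = -120. Stack: [-120]
STORE_FAST n → n=-120. Stack: []
LOAD_FAST_LOAD_FAST a,b → push 20,21. Stack: [20, 21]
BINARY_OP + → 20 + 21 = 41. Stack: [41]
STORE_FAST r → r=41. Stack: []
LOAD_FAST r → push 41. Stack: [41]
LOAD_CONST → push 3. Stack: [41, 3]
BINARY_OP // → 41 // 3 = 13. Stack: [13]
STORE_FAST k → k=13. Stack: []
LOAD_FAST_LOAD_FAST k,a → push 13,20. Stack: [13, 20]
BINARY_OP | → 13 | 20 = 29. Stack: [29]
RETURN_VALUE → return 29.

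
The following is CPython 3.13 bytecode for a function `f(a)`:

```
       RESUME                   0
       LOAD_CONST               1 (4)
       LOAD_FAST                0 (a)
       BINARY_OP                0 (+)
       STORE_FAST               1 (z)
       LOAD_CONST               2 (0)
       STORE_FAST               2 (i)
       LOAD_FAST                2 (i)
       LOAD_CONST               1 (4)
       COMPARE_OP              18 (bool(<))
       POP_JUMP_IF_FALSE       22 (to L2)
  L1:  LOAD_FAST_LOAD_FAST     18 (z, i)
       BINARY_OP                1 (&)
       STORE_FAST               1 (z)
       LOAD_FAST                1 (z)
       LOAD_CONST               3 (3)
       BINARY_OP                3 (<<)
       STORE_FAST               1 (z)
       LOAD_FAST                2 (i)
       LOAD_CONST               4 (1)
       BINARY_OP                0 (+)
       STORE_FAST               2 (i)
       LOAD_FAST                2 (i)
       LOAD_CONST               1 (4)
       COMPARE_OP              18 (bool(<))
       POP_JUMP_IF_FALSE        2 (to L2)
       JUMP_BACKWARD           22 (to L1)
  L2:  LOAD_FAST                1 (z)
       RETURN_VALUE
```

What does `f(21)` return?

0

LOAD_CONST → push 4
LOAD_FAST a → push 21
BINARY_OP + → 4 + 21 = 25
STORE_FAST z → z=25
LOAD_CONST → push 0
STORE_FAST i → i=0
LOAD_FAST i → push 0
LOAD_CONST → push 4
COMPARE_OP bool(<) → 0 vs 4 = True
POP_JUMP_IF_FALSE → pop True; no jump
LOAD_FAST_LOAD_FAST z,i → push 25,0
BINARY_OP & → 25 & 0 = 0
STORE_FAST z → z=0
LOAD_FAST z → push 0
LOAD_CONST → push 3
BINARY_OP << → 0 << 3 = 0
STORE_FAST z → z=0
LOAD_FAST i → push 0
LOAD_CONST → push 1
BINARY_OP + → 0 + 1 = 1
STORE_FAST i → i=1
LOAD_FAST i → push 1
LOAD_CONST → push 4
COMPARE_OP bool(<) → 1 vs 4 = True
POP_JUMP_IF_FALSE → pop True; no jump
LOAD_FAST_LOAD_FAST z,i → push 0,1
BINARY_OP & → 0 & 1 = 0
STORE_FAST z → z=0
LOAD_FAST z → push 0
LOAD_CONST → push 3
BINARY_OP << → 0 << 3 = 0
STORE_FAST z → z=0
LOAD_FAST i → push 1
LOAD_CONST → push 1
BINARY_OP + → 1 + 1 = 2
STORE_FAST i → i=2
LOAD_FAST i → push 2
LOAD_CONST → push 4
COMPARE_OP bool(<) → 2 vs 4 = True
POP_JUMP_IF_FALSE → pop True; no jump
LOAD_FAST_LOAD_FAST z,i → push 0,2
BINARY_OP & → 0 & 2 = 0
STORE_FAST z → z=0
LOAD_FAST z → push 0
LOAD_CONST → push 3
BINARY_OP << → 0 << 3 = 0
STORE_FAST z → z=0
LOAD_FAST i → push 2
LOAD_CONST → push 1
BINARY_OP + → 2 + 1 = 3
STORE_FAST i → i=3
LOAD_FAST i → push 3
LOAD_CONST → push 4
COMPARE_OP bool(<) → 3 vs 4 = True
POP_JUMP_IF_FALSE → pop True; no jump
LOAD_FAST_LOAD_FAST z,i → push 0,3
BINARY_OP & → 0 & 3 = 0
STORE_FAST z → z=0
LOAD_FAST z → push 0
LOAD_CONST → push 3
BINARY_OP << → 0 << 3 = 0
STORE_FAST z → z=0
LOAD_FAST i → push 3
LOAD_CONST → push 1
BINARY_OP + → 3 + 1 = 4
STORE_FAST i → i=4
LOAD_FAST i → push 4
LOAD_CONST → push 4
COMPARE_OP bool(<) → 4 vs 4 = False
POP_JUMP_IF_FALSE → pop False; jump
LOAD_FAST z → push 0
RETURN_VALUE → return 0.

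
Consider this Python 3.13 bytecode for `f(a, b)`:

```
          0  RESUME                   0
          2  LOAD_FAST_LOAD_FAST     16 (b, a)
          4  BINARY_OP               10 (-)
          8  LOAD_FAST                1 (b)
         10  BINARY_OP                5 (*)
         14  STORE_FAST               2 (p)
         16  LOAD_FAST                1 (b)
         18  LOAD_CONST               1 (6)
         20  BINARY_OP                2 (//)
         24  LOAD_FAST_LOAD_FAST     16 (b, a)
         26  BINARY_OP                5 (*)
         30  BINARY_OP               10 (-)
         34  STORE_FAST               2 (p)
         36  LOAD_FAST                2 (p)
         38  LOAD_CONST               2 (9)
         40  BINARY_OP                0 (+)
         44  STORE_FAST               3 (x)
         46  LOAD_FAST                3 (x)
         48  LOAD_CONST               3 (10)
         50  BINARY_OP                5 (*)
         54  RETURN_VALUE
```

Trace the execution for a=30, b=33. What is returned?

-9760

LOAD_FAST_LOAD_FAST b,a → push 33,30. Stack: [33, 30]
BINARY_OP - → 33 - 30 = 3. Stack: [3]
LOAD_FAST b → push 33. Stack: [3, 33]
BINARY_OP * → 3 * 33 = 99. Stack: [99]
STORE_FAST p → p=99. Stack: []
LOAD_FAST b → push 33. Stack: [33]
LOAD_CONST → push 6. Stack: [33, 6]
BINARY_OP // → 33 // 6 = 5. Stack: [5]
LOAD_FAST_LOAD_FAST b,a → push 33,30. Stack: [5, 33, 30]
BINARY_OP * → 33 * 30 = 990. Stack: [5, 990]
BINARY_OP - → 5 - 990 = -985. Stack: [-985]
STORE_FAST p → p=-985. Stack: []
LOAD_FAST p → push -985. Stack: [-985]
LOAD_CONST → push 9. Stack: [-985, 9]
BINARY_OP + → -985 + 9 = -976. Stack: [-976]
STORE_FAST x → x=-976. Stack: []
LOAD_FAST x → push -976. Stack: [-976]
LOAD_CONST → push 10. Stack: [-976, 10]
BINARY_OP * → -976 * 10 = -9760. Stack: [-9760]
RETURN_VALUE → return -9760.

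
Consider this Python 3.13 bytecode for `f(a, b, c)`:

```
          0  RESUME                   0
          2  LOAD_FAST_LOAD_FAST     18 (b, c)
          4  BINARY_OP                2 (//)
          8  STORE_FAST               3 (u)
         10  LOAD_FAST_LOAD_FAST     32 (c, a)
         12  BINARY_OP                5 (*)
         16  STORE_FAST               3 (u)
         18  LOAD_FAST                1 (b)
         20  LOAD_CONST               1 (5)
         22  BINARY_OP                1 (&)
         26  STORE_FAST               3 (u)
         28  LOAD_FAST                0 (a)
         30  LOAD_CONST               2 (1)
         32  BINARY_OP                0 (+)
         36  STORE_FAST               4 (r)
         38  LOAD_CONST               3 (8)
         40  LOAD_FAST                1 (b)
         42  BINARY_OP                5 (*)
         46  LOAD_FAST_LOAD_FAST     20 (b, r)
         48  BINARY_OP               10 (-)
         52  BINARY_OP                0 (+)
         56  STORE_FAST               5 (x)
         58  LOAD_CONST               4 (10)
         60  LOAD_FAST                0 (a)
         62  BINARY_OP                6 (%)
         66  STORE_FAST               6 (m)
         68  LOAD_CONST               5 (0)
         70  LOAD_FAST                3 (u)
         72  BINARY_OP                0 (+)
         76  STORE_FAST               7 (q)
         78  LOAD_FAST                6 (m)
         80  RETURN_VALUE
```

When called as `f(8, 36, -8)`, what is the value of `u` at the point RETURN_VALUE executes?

4

LOAD_FAST_LOAD_FAST b,c → push 36,-8. Stack: [36, -8]
BINARY_OP // → 36 // -8 = -5. Stack: [-5]
STORE_FAST u → u=-5. Stack: []
LOAD_FAST_LOAD_FAST c,a → push -8,8. Stack: [-8, 8]
BINARY_OP * → -8 * 8 = -64. Stack: [-64]
STORE_FAST u → u=-64. Stack: []
LOAD_FAST b → push 36. Stack: [36]
LOAD_CONST → push 5. Stack: [36, 5]
BINARY_OP & → 36 & 5 = 4. Stack: [4]
STORE_FAST u → u=4. Stack: []
LOAD_FAST a → push 8. Stack: [8]
LOAD_CONST → push 1. Stack: [8, 1]
BINARY_OP + → 8 + 1 = 9. Stack: [9]
STORE_FAST r → r=9. Stack: []
LOAD_CONST → push 8. Stack: [8]
LOAD_FAST b → push 36. Stack: [8, 36]
BINARY_OP * → 8 * 36 = 288. Stack: [288]
LOAD_FAST_LOAD_FAST b,r → push 36,9. Stack: [288, 36, 9]
BINARY_OP - → 36 - 9 = 27. Stack: [288, 27]
BINARY_OP + → 288 + 27 = 315. Stack: [315]
STORE_FAST x → x=315. Stack: []
LOAD_CONST → push 10. Stack: [10]
LOAD_FAST a → push 8. Stack: [10, 8]
BINARY_OP % → 10 % 8 = 2. Stack: [2]
STORE_FAST m → m=2. Stack: []
LOAD_CONST → push 0. Stack: [0]
LOAD_FAST u → push 4. Stack: [0, 4]
BINARY_OP + → 0 + 4 = 4. Stack: [4]
STORE_FAST q → q=4. Stack: []
LOAD_FAST m → push 2. Stack: [2]
RETURN_VALUE → return 2.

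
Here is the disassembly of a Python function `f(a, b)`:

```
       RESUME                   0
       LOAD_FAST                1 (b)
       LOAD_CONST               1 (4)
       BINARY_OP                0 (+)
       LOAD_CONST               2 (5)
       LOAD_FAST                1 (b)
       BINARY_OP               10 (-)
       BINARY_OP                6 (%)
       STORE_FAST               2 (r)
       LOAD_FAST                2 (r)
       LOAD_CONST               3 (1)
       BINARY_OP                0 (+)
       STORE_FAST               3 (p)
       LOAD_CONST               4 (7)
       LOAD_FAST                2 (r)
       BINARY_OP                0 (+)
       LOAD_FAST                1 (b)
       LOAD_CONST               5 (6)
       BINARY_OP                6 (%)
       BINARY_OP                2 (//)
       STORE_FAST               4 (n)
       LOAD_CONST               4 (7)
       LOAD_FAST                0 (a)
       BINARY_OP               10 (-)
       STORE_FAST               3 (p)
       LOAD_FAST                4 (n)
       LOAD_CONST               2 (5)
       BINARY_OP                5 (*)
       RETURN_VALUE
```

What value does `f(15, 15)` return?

LOAD_FAST b → push 15. Stack: [15]
LOAD_CONST → push 4. Stack: [15, 4]
BINARY_OP + → 15 + 4 = 19. Stack: [19]
LOAD_CONST → push 5. Stack: [19, 5]
LOAD_FAST b → push 15. Stack: [19, 5, 15]
BINARY_OP - → 5 - 15 = -10. Stack: [19, -10]
BINARY_OP % → 19 % -10 = -1. Stack: [-1]
STORE_FAST r → r=-1. Stack: []
LOAD_FAST r → push -1. Stack: [-1]
LOAD_CONST → push 1. Stack: [-1, 1]
BINARY_OP + → -1 + 1 = 0. Stack: [0]
STORE_FAST p → p=0. Stack: []
LOAD_CONST → push 7. Stack: [7]
LOAD_FAST r → push -1. Stack: [7, -1]
BINARY_OP + → 7 + -1 = 6. Stack: [6]
LOAD_FAST b → push 15. Stack: [6, 15]
LOAD_CONST → push 6. Stack: [6, 15, 6]
BINARY_OP % → 15 % 6 = 3. Stack: [6, 3]
BINARY_OP // → 6 // 3 = 2. Stack: [2]
STORE_FAST n → n=2. Stack: []
LOAD_CONST → push 7. Stack: [7]
LOAD_FAST a → push 15. Stack: [7, 15]
BINARY_OP - → 7 - 15 = -8. Stack: [-8]
STORE_FAST p → p=-8. Stack: []
LOAD_FAST n → push 2. Stack: [2]
LOAD_CONST → push 5. Stack: [2, 5]
BINARY_OP * → 2 * 5 = 10. Stack: [10]
RETURN_VALUE → return 10.

10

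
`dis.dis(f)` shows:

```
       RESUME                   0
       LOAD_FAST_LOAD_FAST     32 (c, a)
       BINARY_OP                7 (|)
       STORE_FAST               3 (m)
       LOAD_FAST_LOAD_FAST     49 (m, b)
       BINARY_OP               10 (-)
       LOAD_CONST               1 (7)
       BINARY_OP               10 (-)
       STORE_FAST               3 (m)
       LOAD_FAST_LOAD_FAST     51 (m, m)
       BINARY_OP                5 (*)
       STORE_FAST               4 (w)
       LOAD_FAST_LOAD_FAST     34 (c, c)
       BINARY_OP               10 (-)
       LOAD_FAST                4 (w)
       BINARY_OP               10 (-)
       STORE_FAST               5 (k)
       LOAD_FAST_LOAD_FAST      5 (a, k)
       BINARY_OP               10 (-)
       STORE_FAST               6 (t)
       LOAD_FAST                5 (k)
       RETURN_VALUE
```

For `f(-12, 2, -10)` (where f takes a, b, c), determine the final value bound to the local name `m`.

LOAD_FAST_LOAD_FAST c,a → push -10,-12. Stack: [-10, -12]
BINARY_OP | → -10 | -12 = -10. Stack: [-10]
STORE_FAST m → m=-10. Stack: []
LOAD_FAST_LOAD_FAST m,b → push -10,2. Stack: [-10, 2]
BINARY_OP - → -10 - 2 = -12. Stack: [-12]
LOAD_CONST → push 7. Stack: [-12, 7]
BINARY_OP - → -12 - 7 = -19. Stack: [-19]
STORE_FAST m → m=-19. Stack: []
LOAD_FAST_LOAD_FAST m,m → push -19,-19. Stack: [-19, -19]
BINARY_OP * → -19 * -19 = 361. Stack: [361]
STORE_FAST w → w=361. Stack: []
LOAD_FAST_LOAD_FAST c,c → push -10,-10. Stack: [-10, -10]
BINARY_OP - → -10 - -10 = 0. Stack: [0]
LOAD_FAST w → push 361. Stack: [0, 361]
BINARY_OP - → 0 - 361 = -361. Stack: [-361]
STORE_FAST k → k=-361. Stack: []
LOAD_FAST_LOAD_FAST a,k → push -12,-361. Stack: [-12, -361]
BINARY_OP - → -12 - -361 = 349. Stack: [349]
STORE_FAST t → t=349. Stack: []
LOAD_FAST k → push -361. Stack: [-361]
RETURN_VALUE → return -361.

-19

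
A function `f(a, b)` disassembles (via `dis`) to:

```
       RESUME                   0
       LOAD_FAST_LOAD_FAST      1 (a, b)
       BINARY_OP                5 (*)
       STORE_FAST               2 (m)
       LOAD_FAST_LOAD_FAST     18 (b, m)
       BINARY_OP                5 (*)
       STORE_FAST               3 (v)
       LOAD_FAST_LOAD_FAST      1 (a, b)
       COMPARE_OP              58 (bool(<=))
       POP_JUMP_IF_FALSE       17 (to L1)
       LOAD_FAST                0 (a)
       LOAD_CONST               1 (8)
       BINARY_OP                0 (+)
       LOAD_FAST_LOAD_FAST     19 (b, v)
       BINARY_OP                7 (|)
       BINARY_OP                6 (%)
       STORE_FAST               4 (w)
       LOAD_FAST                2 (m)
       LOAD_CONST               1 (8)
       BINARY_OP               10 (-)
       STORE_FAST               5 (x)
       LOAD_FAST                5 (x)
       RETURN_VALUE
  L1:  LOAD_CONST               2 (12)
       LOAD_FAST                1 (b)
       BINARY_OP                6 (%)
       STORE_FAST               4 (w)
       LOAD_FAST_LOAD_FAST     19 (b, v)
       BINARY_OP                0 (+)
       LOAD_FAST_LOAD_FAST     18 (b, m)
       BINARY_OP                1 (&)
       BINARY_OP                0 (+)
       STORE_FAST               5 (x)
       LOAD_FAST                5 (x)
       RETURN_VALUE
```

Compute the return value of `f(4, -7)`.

LOAD_FAST_LOAD_FAST a,b → push 4,-7. Stack: [4, -7]
BINARY_OP * → 4 * -7 = -28. Stack: [-28]
STORE_FAST m → m=-28. Stack: []
LOAD_FAST_LOAD_FAST b,m → push -7,-28. Stack: [-7, -28]
BINARY_OP * → -7 * -28 = 196. Stack: [196]
STORE_FAST v → v=196. Stack: []
LOAD_FAST_LOAD_FAST a,b → push 4,-7. Stack: [4, -7]
COMPARE_OP bool(<=) → 4 vs -7 = False. Stack: [False]
POP_JUMP_IF_FALSE → pop False; jump. Stack: []
LOAD_CONST → push 12. Stack: [12]
LOAD_FAST b → push -7. Stack: [12, -7]
BINARY_OP % → 12 % -7 = -2. Stack: [-2]
STORE_FAST w → w=-2. Stack: []
LOAD_FAST_LOAD_FAST b,v → push -7,196. Stack: [-7, 196]
BINARY_OP + → -7 + 196 = 189. Stack: [189]
LOAD_FAST_LOAD_FAST b,m → push -7,-28. Stack: [189, -7, -28]
BINARY_OP & → -7 & -28 = -32. Stack: [189, -32]
BINARY_OP + → 189 + -32 = 157. Stack: [157]
STORE_FAST x → x=157. Stack: []
LOAD_FAST x → push 157. Stack: [157]
RETURN_VALUE → return 157.

157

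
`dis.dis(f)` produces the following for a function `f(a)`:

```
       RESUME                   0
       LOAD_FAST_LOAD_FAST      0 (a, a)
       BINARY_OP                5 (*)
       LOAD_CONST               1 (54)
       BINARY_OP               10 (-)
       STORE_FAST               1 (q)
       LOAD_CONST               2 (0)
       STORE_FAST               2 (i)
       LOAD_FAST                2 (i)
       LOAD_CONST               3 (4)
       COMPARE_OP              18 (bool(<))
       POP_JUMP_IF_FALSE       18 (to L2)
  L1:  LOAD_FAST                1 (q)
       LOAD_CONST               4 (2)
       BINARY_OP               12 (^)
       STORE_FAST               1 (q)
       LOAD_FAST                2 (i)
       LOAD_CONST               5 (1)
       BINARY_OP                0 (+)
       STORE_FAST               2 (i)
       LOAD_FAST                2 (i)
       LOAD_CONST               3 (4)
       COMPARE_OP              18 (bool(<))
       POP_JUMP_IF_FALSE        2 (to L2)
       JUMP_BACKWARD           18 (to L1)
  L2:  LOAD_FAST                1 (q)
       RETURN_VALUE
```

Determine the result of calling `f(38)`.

1390

LOAD_FAST_LOAD_FAST a,a → push 38,38. Stack: [38, 38]
BINARY_OP * → 38 * 38 = 1444. Stack: [1444]
LOAD_CONST → push 54. Stack: [1444, 54]
BINARY_OP - → 1444 - 54 = 1390. Stack: [1390]
STORE_FAST q → q=1390. Stack: []
LOAD_CONST → push 0. Stack: [0]
STORE_FAST i → i=0. Stack: []
LOAD_FAST i → push 0. Stack: [0]
LOAD_CONST → push 4. Stack: [0, 4]
COMPARE_OP bool(<) → 0 vs 4 = True. Stack: [True]
POP_JUMP_IF_FALSE → pop True; no jump. Stack: []
LOAD_FAST q → push 1390. Stack: [1390]
LOAD_CONST → push 2. Stack: [1390, 2]
BINARY_OP ^ → 1390 ^ 2 = 1388. Stack: [1388]
STORE_FAST q → q=1388. Stack: []
LOAD_FAST i → push 0. Stack: [0]
LOAD_CONST → push 1. Stack: [0, 1]
BINARY_OP + → 0 + 1 = 1. Stack: [1]
STORE_FAST i → i=1. Stack: []
LOAD_FAST i → push 1. Stack: [1]
LOAD_CONST → push 4. Stack: [1, 4]
COMPARE_OP bool(<) → 1 vs 4 = True. Stack: [True]
POP_JUMP_IF_FALSE → pop True; no jump. Stack: []
LOAD_FAST q → push 1388. Stack: [1388]
LOAD_CONST → push 2. Stack: [1388, 2]
BINARY_OP ^ → 1388 ^ 2 = 1390. Stack: [1390]
STORE_FAST q → q=1390. Stack: []
LOAD_FAST i → push 1. Stack: [1]
LOAD_CONST → push 1. Stack: [1, 1]
BINARY_OP + → 1 + 1 = 2. Stack: [2]
STORE_FAST i → i=2. Stack: []
LOAD_FAST i → push 2. Stack: [2]
LOAD_CONST → push 4. Stack: [2, 4]
COMPARE_OP bool(<) → 2 vs 4 = True. Stack: [True]
POP_JUMP_IF_FALSE → pop True; no jump. Stack: []
LOAD_FAST q → push 1390. Stack: [1390]
LOAD_CONST → push 2. Stack: [1390, 2]
BINARY_OP ^ → 1390 ^ 2 = 1388. Stack: [1388]
STORE_FAST q → q=1388. Stack: []
LOAD_FAST i → push 2. Stack: [2]
LOAD_CONST → push 1. Stack: [2, 1]
BINARY_OP + → 2 + 1 = 3. Stack: [3]
STORE_FAST i → i=3. Stack: []
LOAD_FAST i → push 3. Stack: [3]
LOAD_CONST → push 4. Stack: [3, 4]
COMPARE_OP bool(<) → 3 vs 4 = True. Stack: [True]
POP_JUMP_IF_FALSE → pop True; no jump. Stack: []
LOAD_FAST q → push 1388. Stack: [1388]
LOAD_CONST → push 2. Stack: [1388, 2]
BINARY_OP ^ → 1388 ^ 2 = 1390. Stack: [1390]
STORE_FAST q → q=1390. Stack: []
LOAD_FAST i → push 3. Stack: [3]
LOAD_CONST → push 1. Stack: [3, 1]
BINARY_OP + → 3 + 1 = 4. Stack: [4]
STORE_FAST i → i=4. Stack: []
LOAD_FAST i → push 4. Stack: [4]
LOAD_CONST → push 4. Stack: [4, 4]
COMPARE_OP bool(<) → 4 vs 4 = False. Stack: [False]
POP_JUMP_IF_FALSE → pop False; jump. Stack: []
LOAD_FAST q → push 1390. Stack: [1390]
RETURN_VALUE → return 1390.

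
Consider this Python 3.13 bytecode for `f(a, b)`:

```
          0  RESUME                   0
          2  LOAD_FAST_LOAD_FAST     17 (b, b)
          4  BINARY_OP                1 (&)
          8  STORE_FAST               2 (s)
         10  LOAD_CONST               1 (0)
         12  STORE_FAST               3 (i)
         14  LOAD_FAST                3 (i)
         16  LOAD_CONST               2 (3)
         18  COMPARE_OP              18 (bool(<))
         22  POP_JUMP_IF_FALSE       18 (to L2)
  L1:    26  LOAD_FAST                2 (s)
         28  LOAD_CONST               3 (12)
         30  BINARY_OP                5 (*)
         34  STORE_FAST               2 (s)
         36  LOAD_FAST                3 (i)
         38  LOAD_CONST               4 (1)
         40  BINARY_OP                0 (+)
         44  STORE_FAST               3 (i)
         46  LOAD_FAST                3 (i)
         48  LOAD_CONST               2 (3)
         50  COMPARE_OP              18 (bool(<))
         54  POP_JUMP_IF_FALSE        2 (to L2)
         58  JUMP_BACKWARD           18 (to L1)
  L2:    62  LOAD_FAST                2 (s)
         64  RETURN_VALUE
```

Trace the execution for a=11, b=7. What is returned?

12096

LOAD_FAST_LOAD_FAST b,b → push 7,7. Stack: [7, 7]
BINARY_OP & → 7 & 7 = 7. Stack: [7]
STORE_FAST s → s=7. Stack: []
LOAD_CONST → push 0. Stack: [0]
STORE_FAST i → i=0. Stack: []
LOAD_FAST i → push 0. Stack: [0]
LOAD_CONST → push 3. Stack: [0, 3]
COMPARE_OP bool(<) → 0 vs 3 = True. Stack: [True]
POP_JUMP_IF_FALSE → pop True; no jump. Stack: []
LOAD_FAST s → push 7. Stack: [7]
LOAD_CONST → push 12. Stack: [7, 12]
BINARY_OP * → 7 * 12 = 84. Stack: [84]
STORE_FAST s → s=84. Stack: []
LOAD_FAST i → push 0. Stack: [0]
LOAD_CONST → push 1. Stack: [0, 1]
BINARY_OP + → 0 + 1 = 1. Stack: [1]
STORE_FAST i → i=1. Stack: []
LOAD_FAST i → push 1. Stack: [1]
LOAD_CONST → push 3. Stack: [1, 3]
COMPARE_OP bool(<) → 1 vs 3 = True. Stack: [True]
POP_JUMP_IF_FALSE → pop True; no jump. Stack: []
LOAD_FAST s → push 84. Stack: [84]
LOAD_CONST → push 12. Stack: [84, 12]
BINARY_OP * → 84 * 12 = 1008. Stack: [1008]
STORE_FAST s → s=1008. Stack: []
LOAD_FAST i → push 1. Stack: [1]
LOAD_CONST → push 1. Stack: [1, 1]
BINARY_OP + → 1 + 1 = 2. Stack: [2]
STORE_FAST i → i=2. Stack: []
LOAD_FAST i → push 2. Stack: [2]
LOAD_CONST → push 3. Stack: [2, 3]
COMPARE_OP bool(<) → 2 vs 3 = True. Stack: [True]
POP_JUMP_IF_FALSE → pop True; no jump. Stack: []
LOAD_FAST s → push 1008. Stack: [1008]
LOAD_CONST → push 12. Stack: [1008, 12]
BINARY_OP * → 1008 * 12 = 12096. Stack: [12096]
STORE_FAST s → s=12096. Stack: []
LOAD_FAST i → push 2. Stack: [2]
LOAD_CONST → push 1. Stack: [2, 1]
BINARY_OP + → 2 + 1 = 3. Stack: [3]
STORE_FAST i → i=3. Stack: []
LOAD_FAST i → push 3. Stack: [3]
LOAD_CONST → push 3. Stack: [3, 3]
COMPARE_OP bool(<) → 3 vs 3 = False. Stack: [False]
POP_JUMP_IF_FALSE → pop False; jump. Stack: []
LOAD_FAST s → push 12096. Stack: [12096]
RETURN_VALUE → return 12096.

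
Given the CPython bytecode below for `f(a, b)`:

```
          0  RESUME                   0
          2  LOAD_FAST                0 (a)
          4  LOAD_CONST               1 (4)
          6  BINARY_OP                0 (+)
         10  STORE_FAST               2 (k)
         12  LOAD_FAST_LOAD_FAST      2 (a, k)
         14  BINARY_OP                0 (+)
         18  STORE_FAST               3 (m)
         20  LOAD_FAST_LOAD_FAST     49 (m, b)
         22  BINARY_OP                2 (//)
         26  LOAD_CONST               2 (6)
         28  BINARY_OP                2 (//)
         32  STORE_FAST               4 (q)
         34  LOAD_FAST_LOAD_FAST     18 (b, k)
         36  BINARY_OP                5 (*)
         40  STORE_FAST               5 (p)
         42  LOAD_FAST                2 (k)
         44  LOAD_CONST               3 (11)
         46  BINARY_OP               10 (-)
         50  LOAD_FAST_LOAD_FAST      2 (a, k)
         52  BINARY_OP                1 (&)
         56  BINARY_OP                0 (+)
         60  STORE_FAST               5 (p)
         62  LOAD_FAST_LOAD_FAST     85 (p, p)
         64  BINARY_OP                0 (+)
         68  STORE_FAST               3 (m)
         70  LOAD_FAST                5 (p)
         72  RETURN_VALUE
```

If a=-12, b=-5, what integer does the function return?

LOAD_FAST a → push -12. Stack: [-12]
LOAD_CONST → push 4. Stack: [-12, 4]
BINARY_OP + → -12 + 4 = -8. Stack: [-8]
STORE_FAST k → k=-8. Stack: []
LOAD_FAST_LOAD_FAST a,k → push -12,-8. Stack: [-12, -8]
BINARY_OP + → -12 + -8 = -20. Stack: [-20]
STORE_FAST m → m=-20. Stack: []
LOAD_FAST_LOAD_FAST m,b → push -20,-5. Stack: [-20, -5]
BINARY_OP // → -20 // -5 = 4. Stack: [4]
LOAD_CONST → push 6. Stack: [4, 6]
BINARY_OP // → 4 // 6 = 0. Stack: [0]
STORE_FAST q → q=0. Stack: []
LOAD_FAST_LOAD_FAST b,k → push -5,-8. Stack: [-5, -8]
BINARY_OP * → -5 * -8 = 40. Stack: [40]
STORE_FAST p → p=40. Stack: []
LOAD_FAST k → push -8. Stack: [-8]
LOAD_CONST → push 11. Stack: [-8, 11]
BINARY_OP - → -8 - 11 = -19. Stack: [-19]
LOAD_FAST_LOAD_FAST a,k → push -12,-8. Stack: [-19, -12, -8]
BINARY_OP & → -12 & -8 = -16. Stack: [-19, -16]
BINARY_OP + → -19 + -16 = -35. Stack: [-35]
STORE_FAST p → p=-35. Stack: []
LOAD_FAST_LOAD_FAST p,p → push -35,-35. Stack: [-35, -35]
BINARY_OP + → -35 + -35 = -70. Stack: [-70]
STORE_FAST m → m=-70. Stack: []
LOAD_FAST p → push -35. Stack: [-35]
RETURN_VALUE → return -35.

-35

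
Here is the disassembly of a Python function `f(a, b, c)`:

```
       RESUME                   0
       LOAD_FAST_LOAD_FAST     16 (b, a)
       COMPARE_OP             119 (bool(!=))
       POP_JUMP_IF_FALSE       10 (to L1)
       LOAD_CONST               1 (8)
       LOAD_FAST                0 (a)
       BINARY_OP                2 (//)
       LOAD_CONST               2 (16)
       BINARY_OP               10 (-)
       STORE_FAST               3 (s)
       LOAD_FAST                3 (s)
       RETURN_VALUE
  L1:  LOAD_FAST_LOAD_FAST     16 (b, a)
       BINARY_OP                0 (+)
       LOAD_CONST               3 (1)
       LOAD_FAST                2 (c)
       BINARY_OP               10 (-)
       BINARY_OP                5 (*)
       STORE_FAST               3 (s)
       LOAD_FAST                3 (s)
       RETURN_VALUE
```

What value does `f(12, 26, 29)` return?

LOAD_FAST_LOAD_FAST b,a → push 26,12. Stack: [26, 12]
COMPARE_OP bool(!=) → 26 vs 12 = True. Stack: [True]
POP_JUMP_IF_FALSE → pop True; no jump. Stack: []
LOAD_CONST → push 8. Stack: [8]
LOAD_FAST a → push 12. Stack: [8, 12]
BINARY_OP // → 8 // 12 = 0. Stack: [0]
LOAD_CONST → push 16. Stack: [0, 16]
BINARY_OP - → 0 - 16 = -16. Stack: [-16]
STORE_FAST s → s=-16. Stack: []
LOAD_FAST s → push -16. Stack: [-16]
RETURN_VALUE → return -16.

-16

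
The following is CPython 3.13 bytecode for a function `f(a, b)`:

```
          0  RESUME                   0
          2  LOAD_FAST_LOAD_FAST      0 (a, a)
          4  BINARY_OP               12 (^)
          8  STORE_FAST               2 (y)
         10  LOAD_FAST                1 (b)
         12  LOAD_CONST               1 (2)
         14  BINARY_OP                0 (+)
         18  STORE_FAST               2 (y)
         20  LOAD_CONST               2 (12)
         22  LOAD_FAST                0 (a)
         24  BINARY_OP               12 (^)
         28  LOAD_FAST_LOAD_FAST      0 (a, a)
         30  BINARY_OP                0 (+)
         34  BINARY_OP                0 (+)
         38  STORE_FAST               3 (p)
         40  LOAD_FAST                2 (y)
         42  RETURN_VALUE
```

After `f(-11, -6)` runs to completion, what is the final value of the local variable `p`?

LOAD_FAST_LOAD_FAST a,a → push -11,-11. Stack: [-11, -11]
BINARY_OP ^ → -11 ^ -11 = 0. Stack: [0]
STORE_FAST y → y=0. Stack: []
LOAD_FAST b → push -6. Stack: [-6]
LOAD_CONST → push 2. Stack: [-6, 2]
BINARY_OP + → -6 + 2 = -4. Stack: [-4]
STORE_FAST y → y=-4. Stack: []
LOAD_CONST → push 12. Stack: [12]
LOAD_FAST a → push -11. Stack: [12, -11]
BINARY_OP ^ → 12 ^ -11 = -7. Stack: [-7]
LOAD_FAST_LOAD_FAST a,a → push -11,-11. Stack: [-7, -11, -11]
BINARY_OP + → -11 + -11 = -22. Stack: [-7, -22]
BINARY_OP + → -7 + -22 = -29. Stack: [-29]
STORE_FAST p → p=-29. Stack: []
LOAD_FAST y → push -4. Stack: [-4]
RETURN_VALUE → return -4.

-29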